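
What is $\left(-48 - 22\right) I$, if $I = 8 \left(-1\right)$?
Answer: $560$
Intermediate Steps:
$I = -8$
$\left(-48 - 22\right) I = \left(-48 - 22\right) \left(-8\right) = \left(-70\right) \left(-8\right) = 560$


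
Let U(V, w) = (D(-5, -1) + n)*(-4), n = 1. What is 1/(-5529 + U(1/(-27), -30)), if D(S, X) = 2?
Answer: -1/5541 ≈ -0.00018047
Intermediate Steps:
U(V, w) = -12 (U(V, w) = (2 + 1)*(-4) = 3*(-4) = -12)
1/(-5529 + U(1/(-27), -30)) = 1/(-5529 - 12) = 1/(-5541) = -1/5541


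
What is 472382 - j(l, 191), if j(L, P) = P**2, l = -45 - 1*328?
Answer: 435901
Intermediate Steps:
l = -373 (l = -45 - 328 = -373)
472382 - j(l, 191) = 472382 - 1*191**2 = 472382 - 1*36481 = 472382 - 36481 = 435901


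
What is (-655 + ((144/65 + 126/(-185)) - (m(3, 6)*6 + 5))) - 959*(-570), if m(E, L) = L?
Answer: 262594992/481 ≈ 5.4594e+5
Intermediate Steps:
(-655 + ((144/65 + 126/(-185)) - (m(3, 6)*6 + 5))) - 959*(-570) = (-655 + ((144/65 + 126/(-185)) - (6*6 + 5))) - 959*(-570) = (-655 + ((144*(1/65) + 126*(-1/185)) - (36 + 5))) + 546630 = (-655 + ((144/65 - 126/185) - 1*41)) + 546630 = (-655 + (738/481 - 41)) + 546630 = (-655 - 18983/481) + 546630 = -334038/481 + 546630 = 262594992/481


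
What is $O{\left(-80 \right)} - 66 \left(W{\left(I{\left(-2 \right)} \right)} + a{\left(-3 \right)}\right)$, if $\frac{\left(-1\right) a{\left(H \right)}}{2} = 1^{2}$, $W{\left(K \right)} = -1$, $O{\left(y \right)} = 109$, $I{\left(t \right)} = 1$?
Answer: $307$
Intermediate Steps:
$a{\left(H \right)} = -2$ ($a{\left(H \right)} = - 2 \cdot 1^{2} = \left(-2\right) 1 = -2$)
$O{\left(-80 \right)} - 66 \left(W{\left(I{\left(-2 \right)} \right)} + a{\left(-3 \right)}\right) = 109 - 66 \left(-1 - 2\right) = 109 - -198 = 109 + 198 = 307$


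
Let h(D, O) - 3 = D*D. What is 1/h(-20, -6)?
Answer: 1/403 ≈ 0.0024814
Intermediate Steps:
h(D, O) = 3 + D**2 (h(D, O) = 3 + D*D = 3 + D**2)
1/h(-20, -6) = 1/(3 + (-20)**2) = 1/(3 + 400) = 1/403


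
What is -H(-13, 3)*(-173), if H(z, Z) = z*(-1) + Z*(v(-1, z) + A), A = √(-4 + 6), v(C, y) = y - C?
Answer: -3979 + 519*√2 ≈ -3245.0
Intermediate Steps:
A = √2 ≈ 1.4142
H(z, Z) = -z + Z*(1 + z + √2) (H(z, Z) = z*(-1) + Z*((z - 1*(-1)) + √2) = -z + Z*((z + 1) + √2) = -z + Z*((1 + z) + √2) = -z + Z*(1 + z + √2))
-H(-13, 3)*(-173) = -(-1*(-13) + 3*√2 + 3*(1 - 13))*(-173) = -(13 + 3*√2 + 3*(-12))*(-173) = -(13 + 3*√2 - 36)*(-173) = -(-23 + 3*√2)*(-173) = -(3979 - 519*√2) = -3979 + 519*√2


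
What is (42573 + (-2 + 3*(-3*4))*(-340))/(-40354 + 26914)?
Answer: -55493/13440 ≈ -4.1289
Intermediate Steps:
(42573 + (-2 + 3*(-3*4))*(-340))/(-40354 + 26914) = (42573 + (-2 + 3*(-12))*(-340))/(-13440) = (42573 + (-2 - 36)*(-340))*(-1/13440) = (42573 - 38*(-340))*(-1/13440) = (42573 + 12920)*(-1/13440) = 55493*(-1/13440) = -55493/13440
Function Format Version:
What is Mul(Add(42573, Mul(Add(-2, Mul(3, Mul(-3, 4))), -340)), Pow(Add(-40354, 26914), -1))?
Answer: Rational(-55493, 13440) ≈ -4.1289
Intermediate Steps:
Mul(Add(42573, Mul(Add(-2, Mul(3, Mul(-3, 4))), -340)), Pow(Add(-40354, 26914), -1)) = Mul(Add(42573, Mul(Add(-2, Mul(3, -12)), -340)), Pow(-13440, -1)) = Mul(Add(42573, Mul(Add(-2, -36), -340)), Rational(-1, 13440)) = Mul(Add(42573, Mul(-38, -340)), Rational(-1, 13440)) = Mul(Add(42573, 12920), Rational(-1, 13440)) = Mul(55493, Rational(-1, 13440)) = Rational(-55493, 13440)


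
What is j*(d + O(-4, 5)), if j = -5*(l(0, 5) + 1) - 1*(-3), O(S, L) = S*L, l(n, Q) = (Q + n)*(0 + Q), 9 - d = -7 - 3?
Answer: 127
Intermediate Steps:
d = 19 (d = 9 - (-7 - 3) = 9 - 1*(-10) = 9 + 10 = 19)
l(n, Q) = Q*(Q + n) (l(n, Q) = (Q + n)*Q = Q*(Q + n))
O(S, L) = L*S
j = -127 (j = -5*(5*(5 + 0) + 1) - 1*(-3) = -5*(5*5 + 1) + 3 = -5*(25 + 1) + 3 = -5*26 + 3 = -130 + 3 = -127)
j*(d + O(-4, 5)) = -127*(19 + 5*(-4)) = -127*(19 - 20) = -127*(-1) = 127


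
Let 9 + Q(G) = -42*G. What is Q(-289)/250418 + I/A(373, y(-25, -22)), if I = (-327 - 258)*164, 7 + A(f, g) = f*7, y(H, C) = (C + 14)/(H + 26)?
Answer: -9214101/250418 ≈ -36.795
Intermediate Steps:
Q(G) = -9 - 42*G
y(H, C) = (14 + C)/(26 + H)
A(f, g) = -7 + 7*f (A(f, g) = -7 + f*7 = -7 + 7*f)
I = -95940 (I = -585*164 = -95940)
Q(-289)/250418 + I/A(373, y(-25, -22)) = (-9 - 42*(-289))/250418 - 95940/(-7 + 7*373) = (-9 + 12138)*(1/250418) - 95940/(-7 + 2611) = 12129*(1/250418) - 95940/2604 = 12129/250418 - 95940*1/2604 = 12129/250418 - 7995/217 = -9214101/250418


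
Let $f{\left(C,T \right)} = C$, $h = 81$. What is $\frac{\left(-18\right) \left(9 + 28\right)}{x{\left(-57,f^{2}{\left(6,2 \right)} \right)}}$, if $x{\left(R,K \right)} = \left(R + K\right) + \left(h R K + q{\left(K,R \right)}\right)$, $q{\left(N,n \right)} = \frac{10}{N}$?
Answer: $\frac{11988}{2992189} \approx 0.0040064$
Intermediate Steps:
$x{\left(R,K \right)} = K + R + \frac{10}{K} + 81 K R$ ($x{\left(R,K \right)} = \left(R + K\right) + \left(81 R K + \frac{10}{K}\right) = \left(K + R\right) + \left(81 K R + \frac{10}{K}\right) = \left(K + R\right) + \left(\frac{10}{K} + 81 K R\right) = K + R + \frac{10}{K} + 81 K R$)
$\frac{\left(-18\right) \left(9 + 28\right)}{x{\left(-57,f^{2}{\left(6,2 \right)} \right)}} = \frac{\left(-18\right) \left(9 + 28\right)}{6^{2} - 57 + \frac{10}{6^{2}} + 81 \cdot 6^{2} \left(-57\right)} = \frac{\left(-18\right) 37}{36 - 57 + \frac{10}{36} + 81 \cdot 36 \left(-57\right)} = - \frac{666}{36 - 57 + 10 \cdot \frac{1}{36} - 166212} = - \frac{666}{36 - 57 + \frac{5}{18} - 166212} = - \frac{666}{- \frac{2992189}{18}} = \left(-666\right) \left(- \frac{18}{2992189}\right) = \frac{11988}{2992189}$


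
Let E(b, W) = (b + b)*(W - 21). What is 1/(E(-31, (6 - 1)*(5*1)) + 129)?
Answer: -1/119 ≈ -0.0084034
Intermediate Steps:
E(b, W) = 2*b*(-21 + W) (E(b, W) = (2*b)*(-21 + W) = 2*b*(-21 + W))
1/(E(-31, (6 - 1)*(5*1)) + 129) = 1/(2*(-31)*(-21 + (6 - 1)*(5*1)) + 129) = 1/(2*(-31)*(-21 + 5*5) + 129) = 1/(2*(-31)*(-21 + 25) + 129) = 1/(2*(-31)*4 + 129) = 1/(-248 + 129) = 1/(-119) = -1/119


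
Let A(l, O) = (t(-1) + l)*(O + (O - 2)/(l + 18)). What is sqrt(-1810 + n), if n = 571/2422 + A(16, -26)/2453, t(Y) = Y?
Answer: I*sqrt(18463013197095920838)/100999822 ≈ 42.543*I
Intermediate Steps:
A(l, O) = (-1 + l)*(O + (-2 + O)/(18 + l)) (A(l, O) = (-1 + l)*(O + (O - 2)/(l + 18)) = (-1 + l)*(O + (-2 + O)/(18 + l)))
n = 7244791/100999822 (n = 571/2422 + ((2 - 19*(-26) - 2*16 - 26*16**2 + 18*(-26)*16)/(18 + 16))/2453 = 571*(1/2422) + ((2 + 494 - 32 - 26*256 - 7488)/34)*(1/2453) = 571/2422 + ((2 + 494 - 32 - 6656 - 7488)/34)*(1/2453) = 571/2422 + ((1/34)*(-13680))*(1/2453) = 571/2422 - 6840/17*1/2453 = 571/2422 - 6840/41701 = 7244791/100999822 ≈ 0.071731)
sqrt(-1810 + n) = sqrt(-1810 + 7244791/100999822) = sqrt(-182802433029/100999822) = I*sqrt(18463013197095920838)/100999822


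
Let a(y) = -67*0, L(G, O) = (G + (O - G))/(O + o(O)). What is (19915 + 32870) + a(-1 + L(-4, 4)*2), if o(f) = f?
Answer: 52785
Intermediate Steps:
L(G, O) = 1/2 (L(G, O) = (G + (O - G))/(O + O) = O/((2*O)) = O*(1/(2*O)) = 1/2)
a(y) = 0
(19915 + 32870) + a(-1 + L(-4, 4)*2) = (19915 + 32870) + 0 = 52785 + 0 = 52785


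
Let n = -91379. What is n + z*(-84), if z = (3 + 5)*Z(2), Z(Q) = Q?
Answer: -92723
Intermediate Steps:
z = 16 (z = (3 + 5)*2 = 8*2 = 16)
n + z*(-84) = -91379 + 16*(-84) = -91379 - 1344 = -92723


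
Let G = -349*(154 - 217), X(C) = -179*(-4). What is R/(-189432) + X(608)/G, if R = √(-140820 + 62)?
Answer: 716/21987 - I*√140758/189432 ≈ 0.032565 - 0.0019805*I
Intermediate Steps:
X(C) = 716
R = I*√140758 (R = √(-140758) = I*√140758 ≈ 375.18*I)
G = 21987 (G = -349*(-63) = 21987)
R/(-189432) + X(608)/G = (I*√140758)/(-189432) + 716/21987 = (I*√140758)*(-1/189432) + 716*(1/21987) = -I*√140758/189432 + 716/21987 = 716/21987 - I*√140758/189432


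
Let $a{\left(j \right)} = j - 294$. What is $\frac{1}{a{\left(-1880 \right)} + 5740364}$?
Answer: $\frac{1}{5738190} \approx 1.7427 \cdot 10^{-7}$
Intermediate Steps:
$a{\left(j \right)} = -294 + j$
$\frac{1}{a{\left(-1880 \right)} + 5740364} = \frac{1}{\left(-294 - 1880\right) + 5740364} = \frac{1}{-2174 + 5740364} = \frac{1}{5738190}$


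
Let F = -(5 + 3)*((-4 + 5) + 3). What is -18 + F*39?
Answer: -1266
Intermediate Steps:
F = -32 (F = -8*(1 + 3) = -8*4 = -1*32 = -32)
-18 + F*39 = -18 - 32*39 = -18 - 1248 = -1266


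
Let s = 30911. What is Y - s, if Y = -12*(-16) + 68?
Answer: -30651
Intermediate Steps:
Y = 260 (Y = 192 + 68 = 260)
Y - s = 260 - 1*30911 = 260 - 30911 = -30651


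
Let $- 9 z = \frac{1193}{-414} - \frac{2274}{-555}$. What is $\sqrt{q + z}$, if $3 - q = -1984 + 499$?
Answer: $\frac{\sqrt{8727857472230}}{76590} \approx 38.573$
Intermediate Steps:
$z = - \frac{93107}{689310}$ ($z = - \frac{\frac{1193}{-414} - \frac{2274}{-555}}{9} = - \frac{1193 \left(- \frac{1}{414}\right) - - \frac{758}{185}}{9} = - \frac{- \frac{1193}{414} + \frac{758}{185}}{9} = \left(- \frac{1}{9}\right) \frac{93107}{76590} = - \frac{93107}{689310} \approx -0.13507$)
$q = 1488$ ($q = 3 - \left(-1984 + 499\right) = 3 - -1485 = 3 + 1485 = 1488$)
$\sqrt{q + z} = \sqrt{1488 - \frac{93107}{689310}} = \sqrt{\frac{1025600173}{689310}} = \frac{\sqrt{8727857472230}}{76590}$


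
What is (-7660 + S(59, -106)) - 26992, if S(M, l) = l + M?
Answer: -34699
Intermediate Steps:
S(M, l) = M + l
(-7660 + S(59, -106)) - 26992 = (-7660 + (59 - 106)) - 26992 = (-7660 - 47) - 26992 = -7707 - 26992 = -34699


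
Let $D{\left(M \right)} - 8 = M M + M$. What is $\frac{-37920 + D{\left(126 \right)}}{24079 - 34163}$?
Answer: $\frac{10955}{5042} \approx 2.1727$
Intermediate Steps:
$D{\left(M \right)} = 8 + M + M^{2}$ ($D{\left(M \right)} = 8 + \left(M M + M\right) = 8 + \left(M^{2} + M\right) = 8 + \left(M + M^{2}\right) = 8 + M + M^{2}$)
$\frac{-37920 + D{\left(126 \right)}}{24079 - 34163} = \frac{-37920 + \left(8 + 126 + 126^{2}\right)}{24079 - 34163} = \frac{-37920 + \left(8 + 126 + 15876\right)}{-10084} = \left(-37920 + 16010\right) \left(- \frac{1}{10084}\right) = \left(-21910\right) \left(- \frac{1}{10084}\right) = \frac{10955}{5042}$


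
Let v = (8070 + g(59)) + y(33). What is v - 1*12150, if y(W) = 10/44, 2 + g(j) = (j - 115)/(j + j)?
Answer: -5298757/1298 ≈ -4082.2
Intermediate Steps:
g(j) = -2 + (-115 + j)/(2*j) (g(j) = -2 + (j - 115)/(j + j) = -2 + (-115 + j)/((2*j)) = -2 + (-115 + j)*(1/(2*j)) = -2 + (-115 + j)/(2*j))
y(W) = 5/22 (y(W) = 10*(1/44) = 5/22)
v = 10471943/1298 (v = (8070 + (½)*(-115 - 3*59)/59) + 5/22 = (8070 + (½)*(1/59)*(-115 - 177)) + 5/22 = (8070 + (½)*(1/59)*(-292)) + 5/22 = (8070 - 146/59) + 5/22 = 475984/59 + 5/22 = 10471943/1298 ≈ 8067.8)
v - 1*12150 = 10471943/1298 - 1*12150 = 10471943/1298 - 12150 = -5298757/1298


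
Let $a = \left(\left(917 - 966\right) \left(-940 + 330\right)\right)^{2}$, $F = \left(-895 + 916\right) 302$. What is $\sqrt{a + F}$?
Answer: $\sqrt{893418442} \approx 29890.0$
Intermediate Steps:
$F = 6342$ ($F = 21 \cdot 302 = 6342$)
$a = 893412100$ ($a = \left(\left(-49\right) \left(-610\right)\right)^{2} = 29890^{2} = 893412100$)
$\sqrt{a + F} = \sqrt{893412100 + 6342} = \sqrt{893418442}$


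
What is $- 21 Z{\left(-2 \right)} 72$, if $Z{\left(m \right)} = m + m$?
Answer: $6048$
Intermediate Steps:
$Z{\left(m \right)} = 2 m$
$- 21 Z{\left(-2 \right)} 72 = - 21 \cdot 2 \left(-2\right) 72 = \left(-21\right) \left(-4\right) 72 = 84 \cdot 72 = 6048$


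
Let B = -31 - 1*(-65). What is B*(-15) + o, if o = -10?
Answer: -520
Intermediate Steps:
B = 34 (B = -31 + 65 = 34)
B*(-15) + o = 34*(-15) - 10 = -510 - 10 = -520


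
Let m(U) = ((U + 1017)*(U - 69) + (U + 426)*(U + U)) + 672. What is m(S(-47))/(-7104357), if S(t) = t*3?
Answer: 87886/2368119 ≈ 0.037112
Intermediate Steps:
S(t) = 3*t
m(U) = 672 + (-69 + U)*(1017 + U) + 2*U*(426 + U) (m(U) = ((1017 + U)*(-69 + U) + (426 + U)*(2*U)) + 672 = ((-69 + U)*(1017 + U) + 2*U*(426 + U)) + 672 = 672 + (-69 + U)*(1017 + U) + 2*U*(426 + U))
m(S(-47))/(-7104357) = (-69501 + 3*(3*(-47))**2 + 1800*(3*(-47)))/(-7104357) = (-69501 + 3*(-141)**2 + 1800*(-141))*(-1/7104357) = (-69501 + 3*19881 - 253800)*(-1/7104357) = (-69501 + 59643 - 253800)*(-1/7104357) = -263658*(-1/7104357) = 87886/2368119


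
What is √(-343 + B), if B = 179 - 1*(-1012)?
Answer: 4*√53 ≈ 29.120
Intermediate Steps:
B = 1191 (B = 179 + 1012 = 1191)
√(-343 + B) = √(-343 + 1191) = √848 = 4*√53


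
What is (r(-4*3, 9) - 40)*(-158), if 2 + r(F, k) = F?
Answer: 8532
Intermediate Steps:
r(F, k) = -2 + F
(r(-4*3, 9) - 40)*(-158) = ((-2 - 4*3) - 40)*(-158) = ((-2 - 12) - 40)*(-158) = (-14 - 40)*(-158) = -54*(-158) = 8532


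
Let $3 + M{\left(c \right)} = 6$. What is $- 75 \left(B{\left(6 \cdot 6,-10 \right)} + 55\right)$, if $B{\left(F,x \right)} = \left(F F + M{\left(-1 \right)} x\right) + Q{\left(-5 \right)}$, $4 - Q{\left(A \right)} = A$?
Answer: $-99750$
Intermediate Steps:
$Q{\left(A \right)} = 4 - A$
$M{\left(c \right)} = 3$ ($M{\left(c \right)} = -3 + 6 = 3$)
$B{\left(F,x \right)} = 9 + F^{2} + 3 x$ ($B{\left(F,x \right)} = \left(F F + 3 x\right) + \left(4 - -5\right) = \left(F^{2} + 3 x\right) + \left(4 + 5\right) = \left(F^{2} + 3 x\right) + 9 = 9 + F^{2} + 3 x$)
$- 75 \left(B{\left(6 \cdot 6,-10 \right)} + 55\right) = - 75 \left(\left(9 + \left(6 \cdot 6\right)^{2} + 3 \left(-10\right)\right) + 55\right) = - 75 \left(\left(9 + 36^{2} - 30\right) + 55\right) = - 75 \left(\left(9 + 1296 - 30\right) + 55\right) = - 75 \left(1275 + 55\right) = \left(-75\right) 1330 = -99750$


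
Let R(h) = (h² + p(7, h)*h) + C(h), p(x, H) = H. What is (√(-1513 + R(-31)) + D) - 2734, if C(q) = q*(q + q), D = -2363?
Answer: -5097 + 3*√259 ≈ -5048.7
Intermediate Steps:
C(q) = 2*q² (C(q) = q*(2*q) = 2*q²)
R(h) = 4*h² (R(h) = (h² + h*h) + 2*h² = (h² + h²) + 2*h² = 2*h² + 2*h² = 4*h²)
(√(-1513 + R(-31)) + D) - 2734 = (√(-1513 + 4*(-31)²) - 2363) - 2734 = (√(-1513 + 4*961) - 2363) - 2734 = (√(-1513 + 3844) - 2363) - 2734 = (√2331 - 2363) - 2734 = (3*√259 - 2363) - 2734 = (-2363 + 3*√259) - 2734 = -5097 + 3*√259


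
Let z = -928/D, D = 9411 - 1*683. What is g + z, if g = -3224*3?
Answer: -10552268/1091 ≈ -9672.1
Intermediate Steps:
D = 8728 (D = 9411 - 683 = 8728)
g = -9672
z = -116/1091 (z = -928/8728 = -928*1/8728 = -116/1091 ≈ -0.10632)
g + z = -9672 - 116/1091 = -10552268/1091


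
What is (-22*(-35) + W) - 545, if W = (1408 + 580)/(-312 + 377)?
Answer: 16613/65 ≈ 255.58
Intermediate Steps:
W = 1988/65 ≈ 30.585
(-22*(-35) + W) - 545 = (-22*(-35) + 1988/65) - 545 = (770 + 1988/65) - 545 = 52038/65 - 545 = 16613/65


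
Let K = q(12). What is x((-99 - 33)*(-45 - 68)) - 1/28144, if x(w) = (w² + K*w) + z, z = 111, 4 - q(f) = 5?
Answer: 6261259032143/28144 ≈ 2.2247e+8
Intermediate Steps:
q(f) = -1 (q(f) = 4 - 1*5 = 4 - 5 = -1)
K = -1
x(w) = 111 + w² - w (x(w) = (w² - w) + 111 = 111 + w² - w)
x((-99 - 33)*(-45 - 68)) - 1/28144 = (111 + ((-99 - 33)*(-45 - 68))² - (-99 - 33)*(-45 - 68)) - 1/28144 = (111 + (-132*(-113))² - (-132)*(-113)) - 1*1/28144 = (111 + 14916² - 1*14916) - 1/28144 = (111 + 222487056 - 14916) - 1/28144 = 222472251 - 1/28144 = 6261259032143/28144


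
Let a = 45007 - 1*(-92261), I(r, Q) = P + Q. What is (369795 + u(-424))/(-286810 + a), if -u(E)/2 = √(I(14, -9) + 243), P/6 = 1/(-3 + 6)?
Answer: -369795/149542 + 2*√59/74771 ≈ -2.4726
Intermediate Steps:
P = 2 (P = 6/(-3 + 6) = 6/3 = 6*(⅓) = 2)
I(r, Q) = 2 + Q
u(E) = -4*√59 (u(E) = -2*√((2 - 9) + 243) = -2*√(-7 + 243) = -4*√59)
a = 137268 (a = 45007 + 92261 = 137268)
(369795 + u(-424))/(-286810 + a) = (369795 - 4*√59)/(-286810 + 137268) = (369795 - 4*√59)/(-149542) = (369795 - 4*√59)*(-1/149542) = -369795/149542 + 2*√59/74771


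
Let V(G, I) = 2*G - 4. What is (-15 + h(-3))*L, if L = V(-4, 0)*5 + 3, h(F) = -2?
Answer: 969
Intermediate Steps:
V(G, I) = -4 + 2*G
L = -57 (L = (-4 + 2*(-4))*5 + 3 = (-4 - 8)*5 + 3 = -12*5 + 3 = -60 + 3 = -57)
(-15 + h(-3))*L = (-15 - 2)*(-57) = -17*(-57) = 969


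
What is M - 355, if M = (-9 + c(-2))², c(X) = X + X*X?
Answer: -306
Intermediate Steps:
c(X) = X + X²
M = 49 (M = (-9 - 2*(1 - 2))² = (-9 - 2*(-1))² = (-9 + 2)² = (-7)² = 49)
M - 355 = 49 - 355 = -306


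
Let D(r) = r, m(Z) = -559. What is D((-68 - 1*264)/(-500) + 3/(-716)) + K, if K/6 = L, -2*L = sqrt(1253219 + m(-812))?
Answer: 59053/89500 - 6*sqrt(313165) ≈ -3357.0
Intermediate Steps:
L = -sqrt(313165) (L = -sqrt(1253219 - 559)/2 = -sqrt(313165) ≈ -559.61)
K = -6*sqrt(313165) (K = 6*(-sqrt(313165)) = -6*sqrt(313165) ≈ -3357.7)
D((-68 - 1*264)/(-500) + 3/(-716)) + K = ((-68 - 1*264)/(-500) + 3/(-716)) - 6*sqrt(313165) = ((-68 - 264)*(-1/500) + 3*(-1/716)) - 6*sqrt(313165) = (-332*(-1/500) - 3/716) - 6*sqrt(313165) = (83/125 - 3/716) - 6*sqrt(313165) = 59053/89500 - 6*sqrt(313165)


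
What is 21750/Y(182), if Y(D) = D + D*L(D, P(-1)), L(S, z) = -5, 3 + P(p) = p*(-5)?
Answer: -10875/364 ≈ -29.876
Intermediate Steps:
P(p) = -3 - 5*p (P(p) = -3 + p*(-5) = -3 - 5*p)
Y(D) = -4*D (Y(D) = D + D*(-5) = D - 5*D = -4*D)
21750/Y(182) = 21750/((-4*182)) = 21750/(-728) = 21750*(-1/728) = -10875/364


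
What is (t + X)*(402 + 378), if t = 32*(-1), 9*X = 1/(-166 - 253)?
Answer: -31374980/1257 ≈ -24960.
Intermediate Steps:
X = -1/3771 (X = 1/(9*(-166 - 253)) = (1/9)/(-419) = (1/9)*(-1/419) = -1/3771 ≈ -0.00026518)
t = -32
(t + X)*(402 + 378) = (-32 - 1/3771)*(402 + 378) = -120673/3771*780 = -31374980/1257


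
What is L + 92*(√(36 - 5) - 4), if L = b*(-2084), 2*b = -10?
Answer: 10052 + 92*√31 ≈ 10564.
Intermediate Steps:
b = -5 (b = (½)*(-10) = -5)
L = 10420 (L = -5*(-2084) = 10420)
L + 92*(√(36 - 5) - 4) = 10420 + 92*(√(36 - 5) - 4) = 10420 + 92*(√31 - 4) = 10420 + 92*(-4 + √31) = 10420 + (-368 + 92*√31) = 10052 + 92*√31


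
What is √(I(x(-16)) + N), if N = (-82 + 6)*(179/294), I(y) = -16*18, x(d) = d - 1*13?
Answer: I*√147414/21 ≈ 18.283*I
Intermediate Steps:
x(d) = -13 + d (x(d) = d - 13 = -13 + d)
I(y) = -288
N = -6802/147 (N = -13604/294 = -76*179/294 = -6802/147 ≈ -46.272)
√(I(x(-16)) + N) = √(-288 - 6802/147) = √(-49138/147) = I*√147414/21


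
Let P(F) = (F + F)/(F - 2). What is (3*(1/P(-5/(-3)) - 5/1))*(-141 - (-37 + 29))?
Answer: 20349/10 ≈ 2034.9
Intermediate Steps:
P(F) = 2*F/(-2 + F) (P(F) = (2*F)/(-2 + F) = 2*F/(-2 + F))
(3*(1/P(-5/(-3)) - 5/1))*(-141 - (-37 + 29)) = (3*(1/(2*(-5/(-3))/(-2 - 5/(-3))) - 5/1))*(-141 - (-37 + 29)) = (3*(1/(2*(-5*(-1/3))/(-2 - 5*(-1/3))) - 5*1))*(-141 - 1*(-8)) = (3*(1/(2*(5/3)/(-2 + 5/3)) - 5))*(-141 + 8) = (3*(1/(2*(5/3)/(-1/3)) - 5))*(-133) = (3*(1/(2*(5/3)*(-3)) - 5))*(-133) = (3*(1/(-10) - 5))*(-133) = (3*(1*(-1/10) - 5))*(-133) = (3*(-1/10 - 5))*(-133) = (3*(-51/10))*(-133) = -153/10*(-133) = 20349/10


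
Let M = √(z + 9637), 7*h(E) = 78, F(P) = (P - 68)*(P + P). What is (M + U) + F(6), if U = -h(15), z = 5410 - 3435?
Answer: -5286/7 + 2*√2903 ≈ -647.38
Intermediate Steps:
z = 1975
F(P) = 2*P*(-68 + P) (F(P) = (-68 + P)*(2*P) = 2*P*(-68 + P))
h(E) = 78/7 (h(E) = (⅐)*78 = 78/7)
M = 2*√2903 (M = √(1975 + 9637) = √11612 = 2*√2903 ≈ 107.76)
U = -78/7 (U = -1*78/7 = -78/7 ≈ -11.143)
(M + U) + F(6) = (2*√2903 - 78/7) + 2*6*(-68 + 6) = (-78/7 + 2*√2903) + 2*6*(-62) = (-78/7 + 2*√2903) - 744 = -5286/7 + 2*√2903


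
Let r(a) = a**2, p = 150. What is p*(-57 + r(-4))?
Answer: -6150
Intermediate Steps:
p*(-57 + r(-4)) = 150*(-57 + (-4)**2) = 150*(-57 + 16) = 150*(-41) = -6150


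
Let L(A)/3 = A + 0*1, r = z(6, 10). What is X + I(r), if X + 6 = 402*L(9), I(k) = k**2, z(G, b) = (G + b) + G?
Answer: 11332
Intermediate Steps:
z(G, b) = b + 2*G
r = 22 (r = 10 + 2*6 = 10 + 12 = 22)
L(A) = 3*A (L(A) = 3*(A + 0*1) = 3*(A + 0) = 3*A)
X = 10848 (X = -6 + 402*(3*9) = -6 + 402*27 = -6 + 10854 = 10848)
X + I(r) = 10848 + 22**2 = 10848 + 484 = 11332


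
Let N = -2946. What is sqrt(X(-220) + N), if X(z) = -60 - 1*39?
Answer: I*sqrt(3045) ≈ 55.182*I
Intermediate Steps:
X(z) = -99 (X(z) = -60 - 39 = -99)
sqrt(X(-220) + N) = sqrt(-99 - 2946) = sqrt(-3045) = I*sqrt(3045)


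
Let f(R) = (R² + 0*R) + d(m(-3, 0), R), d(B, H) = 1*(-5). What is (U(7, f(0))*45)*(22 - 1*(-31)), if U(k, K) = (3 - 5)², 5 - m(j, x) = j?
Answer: 9540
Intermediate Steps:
m(j, x) = 5 - j
d(B, H) = -5
f(R) = -5 + R² (f(R) = (R² + 0*R) - 5 = (R² + 0) - 5 = R² - 5 = -5 + R²)
U(k, K) = 4 (U(k, K) = (-2)² = 4)
(U(7, f(0))*45)*(22 - 1*(-31)) = (4*45)*(22 - 1*(-31)) = 180*(22 + 31) = 180*53 = 9540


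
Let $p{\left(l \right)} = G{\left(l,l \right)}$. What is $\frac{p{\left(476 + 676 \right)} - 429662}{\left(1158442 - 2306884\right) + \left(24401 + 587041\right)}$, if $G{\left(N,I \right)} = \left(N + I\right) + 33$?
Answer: $\frac{17093}{21480} \approx 0.79576$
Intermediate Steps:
$G{\left(N,I \right)} = 33 + I + N$ ($G{\left(N,I \right)} = \left(I + N\right) + 33 = 33 + I + N$)
$p{\left(l \right)} = 33 + 2 l$ ($p{\left(l \right)} = 33 + l + l = 33 + 2 l$)
$\frac{p{\left(476 + 676 \right)} - 429662}{\left(1158442 - 2306884\right) + \left(24401 + 587041\right)} = \frac{\left(33 + 2 \left(476 + 676\right)\right) - 429662}{\left(1158442 - 2306884\right) + \left(24401 + 587041\right)} = \frac{\left(33 + 2 \cdot 1152\right) - 429662}{-1148442 + 611442} = \frac{\left(33 + 2304\right) - 429662}{-537000} = \left(2337 - 429662\right) \left(- \frac{1}{537000}\right) = \left(-427325\right) \left(- \frac{1}{537000}\right) = \frac{17093}{21480}$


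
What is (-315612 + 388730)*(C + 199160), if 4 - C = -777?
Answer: 14619286038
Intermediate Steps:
C = 781 (C = 4 - 1*(-777) = 4 + 777 = 781)
(-315612 + 388730)*(C + 199160) = (-315612 + 388730)*(781 + 199160) = 73118*199941 = 14619286038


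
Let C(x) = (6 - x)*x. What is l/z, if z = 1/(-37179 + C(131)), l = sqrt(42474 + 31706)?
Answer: -107108*sqrt(18545) ≈ -1.4586e+7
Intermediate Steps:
C(x) = x*(6 - x)
l = 2*sqrt(18545) (l = sqrt(74180) = 2*sqrt(18545) ≈ 272.36)
z = -1/53554 (z = 1/(-37179 + 131*(6 - 1*131)) = 1/(-37179 + 131*(6 - 131)) = 1/(-37179 + 131*(-125)) = 1/(-37179 - 16375) = 1/(-53554) = -1/53554 ≈ -1.8673e-5)
l/z = (2*sqrt(18545))/(-1/53554) = (2*sqrt(18545))*(-53554) = -107108*sqrt(18545)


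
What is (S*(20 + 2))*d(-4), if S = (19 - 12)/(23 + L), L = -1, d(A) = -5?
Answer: -35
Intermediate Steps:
S = 7/22 (S = (19 - 12)/(23 - 1) = 7/22 ≈ 0.31818)
(S*(20 + 2))*d(-4) = (7*(20 + 2)/22)*(-5) = ((7/22)*22)*(-5) = 7*(-5) = -35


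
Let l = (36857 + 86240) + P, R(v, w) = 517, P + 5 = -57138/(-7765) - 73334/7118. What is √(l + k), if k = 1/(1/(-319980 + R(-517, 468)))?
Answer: I*√149976342867204248230/27635635 ≈ 443.14*I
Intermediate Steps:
P = -219543288/27635635 (P = -5 + (-57138/(-7765) - 73334/7118) = -5 + (-57138*(-1/7765) - 73334*1/7118) = -5 + (57138/7765 - 36667/3559) = -5 - 81365113/27635635 = -219543288/27635635 ≈ -7.9442)
k = -319463 (k = 1/(1/(-319980 + 517)) = 1/(1/(-319463)) = 1/(-1/319463) = -319463)
l = 3401644218307/27635635 (l = (36857 + 86240) - 219543288/27635635 = 123097 - 219543288/27635635 = 3401644218307/27635635 ≈ 1.2309e+5)
√(l + k) = √(3401644218307/27635635 - 319463) = √(-5426918645698/27635635) = I*√149976342867204248230/27635635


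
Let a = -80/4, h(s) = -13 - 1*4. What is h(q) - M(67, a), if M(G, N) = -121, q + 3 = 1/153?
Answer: 104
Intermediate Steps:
q = -458/153 (q = -3 + 1/153 = -458/153 ≈ -2.9935)
h(s) = -17 (h(s) = -13 - 4 = -17)
a = -20 (a = -80*1/4 = -20)
h(q) - M(67, a) = -17 - 1*(-121) = -17 + 121 = 104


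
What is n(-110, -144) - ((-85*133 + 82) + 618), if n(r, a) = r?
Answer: 10495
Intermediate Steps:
n(-110, -144) - ((-85*133 + 82) + 618) = -110 - ((-85*133 + 82) + 618) = -110 - ((-11305 + 82) + 618) = -110 - (-11223 + 618) = -110 - 1*(-10605) = -110 + 10605 = 10495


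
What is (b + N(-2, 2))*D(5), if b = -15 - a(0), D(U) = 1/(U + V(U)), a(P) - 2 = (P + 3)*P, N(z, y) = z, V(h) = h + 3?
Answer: -19/13 ≈ -1.4615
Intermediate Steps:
V(h) = 3 + h
a(P) = 2 + P*(3 + P) (a(P) = 2 + (P + 3)*P = 2 + (3 + P)*P = 2 + P*(3 + P))
D(U) = 1/(3 + 2*U) (D(U) = 1/(U + (3 + U)) = 1/(3 + 2*U))
b = -17 (b = -15 - (2 + 0² + 3*0) = -15 - (2 + 0 + 0) = -15 - 1*2 = -15 - 2 = -17)
(b + N(-2, 2))*D(5) = (-17 - 2)/(3 + 2*5) = -19/(3 + 10) = -19/13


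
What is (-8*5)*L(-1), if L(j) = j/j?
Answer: -40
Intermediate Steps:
L(j) = 1
(-8*5)*L(-1) = -8*5*1 = -40*1 = -40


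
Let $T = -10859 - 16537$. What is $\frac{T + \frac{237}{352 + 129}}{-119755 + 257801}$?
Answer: $- \frac{13177239}{66400126} \approx -0.19845$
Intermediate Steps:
$T = -27396$ ($T = -10859 - 16537 = -27396$)
$\frac{T + \frac{237}{352 + 129}}{-119755 + 257801} = \frac{-27396 + \frac{237}{352 + 129}}{-119755 + 257801} = \frac{-27396 + \frac{237}{481}}{138046} = \left(-27396 + 237 \cdot \frac{1}{481}\right) \frac{1}{138046} = \left(-27396 + \frac{237}{481}\right) \frac{1}{138046} = \left(- \frac{13177239}{481}\right) \frac{1}{138046} = - \frac{13177239}{66400126}$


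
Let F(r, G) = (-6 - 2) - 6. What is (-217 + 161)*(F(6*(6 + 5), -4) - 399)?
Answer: 23128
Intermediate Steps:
F(r, G) = -14 (F(r, G) = -8 - 6 = -14)
(-217 + 161)*(F(6*(6 + 5), -4) - 399) = (-217 + 161)*(-14 - 399) = -56*(-413) = 23128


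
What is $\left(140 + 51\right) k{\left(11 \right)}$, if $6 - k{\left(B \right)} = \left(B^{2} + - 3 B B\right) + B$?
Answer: $45267$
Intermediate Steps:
$k{\left(B \right)} = 6 - B + 2 B^{2}$ ($k{\left(B \right)} = 6 - \left(\left(B^{2} + - 3 B B\right) + B\right) = 6 - \left(\left(B^{2} - 3 B^{2}\right) + B\right) = 6 - \left(- 2 B^{2} + B\right) = 6 - \left(B - 2 B^{2}\right) = 6 + \left(- B + 2 B^{2}\right) = 6 - B + 2 B^{2}$)
$\left(140 + 51\right) k{\left(11 \right)} = \left(140 + 51\right) \left(6 - 11 + 2 \cdot 11^{2}\right) = 191 \left(6 - 11 + 2 \cdot 121\right) = 191 \left(6 - 11 + 242\right) = 191 \cdot 237 = 45267$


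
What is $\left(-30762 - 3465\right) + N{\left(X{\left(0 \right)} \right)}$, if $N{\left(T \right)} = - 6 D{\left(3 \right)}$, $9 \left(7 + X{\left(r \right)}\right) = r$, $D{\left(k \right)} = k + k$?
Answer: $-34263$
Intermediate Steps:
$D{\left(k \right)} = 2 k$
$X{\left(r \right)} = -7 + \frac{r}{9}$
$N{\left(T \right)} = -36$ ($N{\left(T \right)} = - 6 \cdot 2 \cdot 3 = \left(-6\right) 6 = -36$)
$\left(-30762 - 3465\right) + N{\left(X{\left(0 \right)} \right)} = \left(-30762 - 3465\right) - 36 = -34227 - 36 = -34263$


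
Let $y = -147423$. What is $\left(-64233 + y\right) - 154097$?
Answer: $-365753$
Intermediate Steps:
$\left(-64233 + y\right) - 154097 = \left(-64233 - 147423\right) - 154097 = -211656 - 154097 = -365753$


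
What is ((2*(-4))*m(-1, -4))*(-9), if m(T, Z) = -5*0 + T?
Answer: -72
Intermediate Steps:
m(T, Z) = T (m(T, Z) = 0 + T = T)
((2*(-4))*m(-1, -4))*(-9) = ((2*(-4))*(-1))*(-9) = -8*(-1)*(-9) = 8*(-9) = -72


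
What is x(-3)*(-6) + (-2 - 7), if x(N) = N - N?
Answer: -9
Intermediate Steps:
x(N) = 0
x(-3)*(-6) + (-2 - 7) = 0*(-6) + (-2 - 7) = 0 - 9 = -9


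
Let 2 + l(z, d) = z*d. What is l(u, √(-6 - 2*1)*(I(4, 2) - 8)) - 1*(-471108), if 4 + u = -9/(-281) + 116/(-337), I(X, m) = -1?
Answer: 471106 + 7350318*I*√2/94697 ≈ 4.7111e+5 + 109.77*I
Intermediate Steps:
u = -408351/94697 (u = -4 + (-9/(-281) + 116/(-337)) = -4 + (-9*(-1/281) + 116*(-1/337)) = -4 + (9/281 - 116/337) = -4 - 29563/94697 = -408351/94697 ≈ -4.3122)
l(z, d) = -2 + d*z (l(z, d) = -2 + z*d = -2 + d*z)
l(u, √(-6 - 2*1)*(I(4, 2) - 8)) - 1*(-471108) = (-2 + (√(-6 - 2*1)*(-1 - 8))*(-408351/94697)) - 1*(-471108) = (-2 + (√(-6 - 2)*(-9))*(-408351/94697)) + 471108 = (-2 + (√(-8)*(-9))*(-408351/94697)) + 471108 = (-2 + ((2*I*√2)*(-9))*(-408351/94697)) + 471108 = (-2 - 18*I*√2*(-408351/94697)) + 471108 = (-2 + 7350318*I*√2/94697) + 471108 = 471106 + 7350318*I*√2/94697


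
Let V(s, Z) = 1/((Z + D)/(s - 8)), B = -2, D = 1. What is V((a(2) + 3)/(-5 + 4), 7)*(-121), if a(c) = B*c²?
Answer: 363/8 ≈ 45.375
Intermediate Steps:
a(c) = -2*c²
V(s, Z) = (-8 + s)/(1 + Z) (V(s, Z) = 1/((Z + 1)/(s - 8)) = 1/((1 + Z)/(-8 + s)) = (-8 + s)/(1 + Z))
V((a(2) + 3)/(-5 + 4), 7)*(-121) = ((-8 + (-2*2² + 3)/(-5 + 4))/(1 + 7))*(-121) = ((-8 + (-2*4 + 3)/(-1))/8)*(-121) = ((-8 + (-8 + 3)*(-1))/8)*(-121) = ((-8 - 5*(-1))/8)*(-121) = ((-8 + 5)/8)*(-121) = ((⅛)*(-3))*(-121) = -3/8*(-121) = 363/8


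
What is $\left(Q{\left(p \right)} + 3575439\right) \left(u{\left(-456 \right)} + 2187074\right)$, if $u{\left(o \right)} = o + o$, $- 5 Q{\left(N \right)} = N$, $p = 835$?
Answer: $7816123786064$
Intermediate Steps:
$Q{\left(N \right)} = - \frac{N}{5}$
$u{\left(o \right)} = 2 o$
$\left(Q{\left(p \right)} + 3575439\right) \left(u{\left(-456 \right)} + 2187074\right) = \left(\left(- \frac{1}{5}\right) 835 + 3575439\right) \left(2 \left(-456\right) + 2187074\right) = \left(-167 + 3575439\right) \left(-912 + 2187074\right) = 3575272 \cdot 2186162 = 7816123786064$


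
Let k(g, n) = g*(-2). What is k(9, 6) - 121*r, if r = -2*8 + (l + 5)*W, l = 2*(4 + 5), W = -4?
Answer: 13050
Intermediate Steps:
k(g, n) = -2*g
l = 18 (l = 2*9 = 18)
r = -108 (r = -2*8 + (18 + 5)*(-4) = -16 + 23*(-4) = -16 - 92 = -108)
k(9, 6) - 121*r = -2*9 - 121*(-108) = -18 + 13068 = 13050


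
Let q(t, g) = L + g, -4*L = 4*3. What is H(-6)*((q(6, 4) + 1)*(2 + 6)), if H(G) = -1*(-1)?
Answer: 16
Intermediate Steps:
L = -3 ≈ -3.0000
H(G) = 1
q(t, g) = -3 + g
H(-6)*((q(6, 4) + 1)*(2 + 6)) = 1*(((-3 + 4) + 1)*(2 + 6)) = 1*((1 + 1)*8) = 1*(2*8) = 1*16 = 16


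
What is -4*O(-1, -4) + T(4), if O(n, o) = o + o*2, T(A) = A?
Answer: 52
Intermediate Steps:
O(n, o) = 3*o (O(n, o) = o + 2*o = 3*o)
-4*O(-1, -4) + T(4) = -12*(-4) + 4 = -4*(-12) + 4 = 48 + 4 = 52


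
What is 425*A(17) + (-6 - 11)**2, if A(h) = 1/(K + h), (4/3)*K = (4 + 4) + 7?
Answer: 34357/113 ≈ 304.04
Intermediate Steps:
K = 45/4 (K = 3*((4 + 4) + 7)/4 = 3*(8 + 7)/4 = (3/4)*15 = 45/4 ≈ 11.250)
A(h) = 1/(45/4 + h)
425*A(17) + (-6 - 11)**2 = 425*(4/(45 + 4*17)) + (-6 - 11)**2 = 425*(4/(45 + 68)) + (-17)**2 = 425*(4/113) + 289 = 1700/113 + 289 = 34357/113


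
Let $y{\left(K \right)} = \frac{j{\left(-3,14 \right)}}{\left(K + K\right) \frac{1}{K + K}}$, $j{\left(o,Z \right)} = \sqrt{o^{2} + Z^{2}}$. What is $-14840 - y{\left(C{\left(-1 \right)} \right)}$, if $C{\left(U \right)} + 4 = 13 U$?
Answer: $-14840 - \sqrt{205} \approx -14854.0$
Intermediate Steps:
$C{\left(U \right)} = -4 + 13 U$
$j{\left(o,Z \right)} = \sqrt{Z^{2} + o^{2}}$
$y{\left(K \right)} = \sqrt{205}$ ($y{\left(K \right)} = \frac{\sqrt{14^{2} + \left(-3\right)^{2}}}{\left(K + K\right) \frac{1}{K + K}} = \frac{\sqrt{196 + 9}}{2 K \frac{1}{2 K}} = \frac{\sqrt{205}}{2 K \frac{1}{2 K}} = \frac{\sqrt{205}}{1} = \sqrt{205} \cdot 1 = \sqrt{205}$)
$-14840 - y{\left(C{\left(-1 \right)} \right)} = -14840 - \sqrt{205}$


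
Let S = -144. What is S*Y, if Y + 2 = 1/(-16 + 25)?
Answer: 272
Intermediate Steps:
Y = -17/9 (Y = -2 + 1/(-16 + 25) = -2 + 1/9 = -2 + ⅑ = -17/9 ≈ -1.8889)
S*Y = -144*(-17/9) = 272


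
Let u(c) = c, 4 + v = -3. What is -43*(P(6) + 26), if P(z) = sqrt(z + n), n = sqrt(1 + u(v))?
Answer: -1118 - 43*sqrt(6 + I*sqrt(6)) ≈ -1225.4 - 21.082*I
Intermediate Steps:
v = -7 (v = -4 - 3 = -7)
n = I*sqrt(6) (n = sqrt(1 - 7) = sqrt(-6) = I*sqrt(6) ≈ 2.4495*I)
P(z) = sqrt(z + I*sqrt(6))
-43*(P(6) + 26) = -43*(sqrt(6 + I*sqrt(6)) + 26) = -43*(26 + sqrt(6 + I*sqrt(6))) = -1118 - 43*sqrt(6 + I*sqrt(6))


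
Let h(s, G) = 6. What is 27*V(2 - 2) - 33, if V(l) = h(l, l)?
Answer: 129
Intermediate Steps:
V(l) = 6
27*V(2 - 2) - 33 = 27*6 - 33 = 162 - 33 = 129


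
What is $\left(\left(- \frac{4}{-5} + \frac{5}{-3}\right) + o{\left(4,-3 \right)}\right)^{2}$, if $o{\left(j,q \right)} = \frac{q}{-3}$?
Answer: $\frac{4}{225} \approx 0.017778$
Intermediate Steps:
$o{\left(j,q \right)} = - \frac{q}{3}$ ($o{\left(j,q \right)} = q \left(- \frac{1}{3}\right) = - \frac{q}{3}$)
$\left(\left(- \frac{4}{-5} + \frac{5}{-3}\right) + o{\left(4,-3 \right)}\right)^{2} = \left(\left(- \frac{4}{-5} + \frac{5}{-3}\right) - -1\right)^{2} = \left(\left(\left(-4\right) \left(- \frac{1}{5}\right) + 5 \left(- \frac{1}{3}\right)\right) + 1\right)^{2} = \left(\left(\frac{4}{5} - \frac{5}{3}\right) + 1\right)^{2} = \left(- \frac{13}{15} + 1\right)^{2} = \left(\frac{2}{15}\right)^{2} = \frac{4}{225}$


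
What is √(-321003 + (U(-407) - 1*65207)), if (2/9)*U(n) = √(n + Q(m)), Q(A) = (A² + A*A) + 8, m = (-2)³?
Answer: √(-1544840 + 18*I*√271)/2 ≈ 0.059601 + 621.46*I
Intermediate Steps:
m = -8
Q(A) = 8 + 2*A² (Q(A) = (A² + A²) + 8 = 2*A² + 8 = 8 + 2*A²)
U(n) = 9*√(136 + n)/2 (U(n) = 9*√(n + (8 + 2*(-8)²))/2 = 9*√(n + (8 + 2*64))/2 = 9*√(n + (8 + 128))/2 = 9*√(n + 136)/2 = 9*√(136 + n)/2)
√(-321003 + (U(-407) - 1*65207)) = √(-321003 + (9*√(136 - 407)/2 - 1*65207)) = √(-321003 + (9*√(-271)/2 - 65207)) = √(-321003 + (9*(I*√271)/2 - 65207)) = √(-321003 + (9*I*√271/2 - 65207)) = √(-321003 + (-65207 + 9*I*√271/2)) = √(-386210 + 9*I*√271/2)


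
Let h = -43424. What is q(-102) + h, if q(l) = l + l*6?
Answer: -44138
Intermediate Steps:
q(l) = 7*l (q(l) = l + 6*l = 7*l)
q(-102) + h = 7*(-102) - 43424 = -714 - 43424 = -44138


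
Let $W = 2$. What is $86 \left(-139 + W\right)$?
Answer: $-11782$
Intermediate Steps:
$86 \left(-139 + W\right) = 86 \left(-139 + 2\right) = 86 \left(-137\right) = -11782$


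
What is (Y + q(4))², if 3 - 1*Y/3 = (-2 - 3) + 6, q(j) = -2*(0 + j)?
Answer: 4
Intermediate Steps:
q(j) = -2*j
Y = 6 (Y = 9 - 3*((-2 - 3) + 6) = 9 - 3*(-5 + 6) = 9 - 3*1 = 9 - 3 = 6)
(Y + q(4))² = (6 - 2*4)² = (6 - 8)² = (-2)² = 4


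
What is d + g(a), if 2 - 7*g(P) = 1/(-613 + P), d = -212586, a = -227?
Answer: -1250003999/5880 ≈ -2.1259e+5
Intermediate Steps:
g(P) = 2/7 - 1/(7*(-613 + P))
d + g(a) = -212586 + (-1227 + 2*(-227))/(7*(-613 - 227)) = -212586 + (⅐)*(-1227 - 454)/(-840) = -212586 + (⅐)*(-1/840)*(-1681) = -212586 + 1681/5880 = -1250003999/5880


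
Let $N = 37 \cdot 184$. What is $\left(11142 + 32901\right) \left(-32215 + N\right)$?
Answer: $-1119000501$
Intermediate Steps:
$N = 6808$
$\left(11142 + 32901\right) \left(-32215 + N\right) = \left(11142 + 32901\right) \left(-32215 + 6808\right) = 44043 \left(-25407\right) = -1119000501$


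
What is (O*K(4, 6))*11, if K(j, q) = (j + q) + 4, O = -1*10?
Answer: -1540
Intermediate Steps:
O = -10
K(j, q) = 4 + j + q
(O*K(4, 6))*11 = -10*(4 + 4 + 6)*11 = -10*14*11 = -140*11 = -1540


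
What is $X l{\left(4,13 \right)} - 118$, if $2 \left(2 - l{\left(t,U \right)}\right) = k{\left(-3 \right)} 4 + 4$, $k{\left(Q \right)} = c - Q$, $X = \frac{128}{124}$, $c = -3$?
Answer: $-118$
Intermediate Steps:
$X = \frac{32}{31}$ ($X = 128 \cdot \frac{1}{124} = \frac{32}{31} \approx 1.0323$)
$k{\left(Q \right)} = -3 - Q$
$l{\left(t,U \right)} = 0$ ($l{\left(t,U \right)} = 2 - \frac{\left(-3 - -3\right) 4 + 4}{2} = 2 - \frac{\left(-3 + 3\right) 4 + 4}{2} = 2 - \frac{0 \cdot 4 + 4}{2} = 2 - \frac{0 + 4}{2} = 2 - 2 = 0$)
$X l{\left(4,13 \right)} - 118 = \frac{32}{31} \cdot 0 - 118 = 0 - 118 = -118$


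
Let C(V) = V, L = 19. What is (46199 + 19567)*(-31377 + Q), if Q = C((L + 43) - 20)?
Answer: -2060777610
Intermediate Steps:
Q = 42 (Q = (19 + 43) - 20 = 62 - 20 = 42)
(46199 + 19567)*(-31377 + Q) = (46199 + 19567)*(-31377 + 42) = 65766*(-31335) = -2060777610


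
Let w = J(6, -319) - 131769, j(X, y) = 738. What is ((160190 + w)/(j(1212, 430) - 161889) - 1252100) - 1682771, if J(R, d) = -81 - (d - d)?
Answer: -472957424861/161151 ≈ -2.9349e+6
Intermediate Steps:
J(R, d) = -81 (J(R, d) = -81 - 1*0 = -81 + 0 = -81)
w = -131850 (w = -81 - 131769 = -131850)
((160190 + w)/(j(1212, 430) - 161889) - 1252100) - 1682771 = ((160190 - 131850)/(738 - 161889) - 1252100) - 1682771 = (28340/(-161151) - 1252100) - 1682771 = (28340*(-1/161151) - 1252100) - 1682771 = (-28340/161151 - 1252100) - 1682771 = -201777195440/161151 - 1682771 = -472957424861/161151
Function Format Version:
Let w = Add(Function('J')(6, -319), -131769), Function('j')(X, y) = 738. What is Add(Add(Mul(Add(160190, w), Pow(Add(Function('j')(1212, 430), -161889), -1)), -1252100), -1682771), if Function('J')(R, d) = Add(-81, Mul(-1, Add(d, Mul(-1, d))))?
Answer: Rational(-472957424861, 161151) ≈ -2.9349e+6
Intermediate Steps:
Function('J')(R, d) = -81 (Function('J')(R, d) = Add(-81, Mul(-1, 0)) = Add(-81, 0) = -81)
w = -131850 (w = Add(-81, -131769) = -131850)
Add(Add(Mul(Add(160190, w), Pow(Add(Function('j')(1212, 430), -161889), -1)), -1252100), -1682771) = Add(Add(Mul(Add(160190, -131850), Pow(Add(738, -161889), -1)), -1252100), -1682771) = Add(Add(Mul(28340, Pow(-161151, -1)), -1252100), -1682771) = Add(Add(Mul(28340, Rational(-1, 161151)), -1252100), -1682771) = Add(Add(Rational(-28340, 161151), -1252100), -1682771) = Add(Rational(-201777195440, 161151), -1682771) = Rational(-472957424861, 161151)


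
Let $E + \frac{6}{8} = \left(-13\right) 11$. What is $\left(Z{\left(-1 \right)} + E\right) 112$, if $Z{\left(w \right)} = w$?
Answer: $-16212$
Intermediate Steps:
$E = - \frac{575}{4}$ ($E = - \frac{3}{4} - 143 = - \frac{575}{4} \approx -143.75$)
$\left(Z{\left(-1 \right)} + E\right) 112 = \left(-1 - \frac{575}{4}\right) 112 = \left(- \frac{579}{4}\right) 112 = -16212$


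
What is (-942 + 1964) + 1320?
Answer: 2342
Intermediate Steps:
(-942 + 1964) + 1320 = 1022 + 1320 = 2342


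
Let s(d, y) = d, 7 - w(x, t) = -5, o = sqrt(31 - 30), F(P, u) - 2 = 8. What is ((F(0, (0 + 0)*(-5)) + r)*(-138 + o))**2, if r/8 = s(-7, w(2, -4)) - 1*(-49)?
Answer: 2246949604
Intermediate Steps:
F(P, u) = 10 (F(P, u) = 2 + 8 = 10)
o = 1 (o = sqrt(1) = 1)
w(x, t) = 12 (w(x, t) = 7 - 1*(-5) = 7 + 5 = 12)
r = 336 (r = 8*(-7 - 1*(-49)) = 8*(-7 + 49) = 8*42 = 336)
((F(0, (0 + 0)*(-5)) + r)*(-138 + o))**2 = ((10 + 336)*(-138 + 1))**2 = (346*(-137))**2 = (-47402)**2 = 2246949604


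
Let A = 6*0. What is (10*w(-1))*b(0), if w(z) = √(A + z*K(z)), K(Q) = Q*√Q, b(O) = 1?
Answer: 10*√I ≈ 7.0711 + 7.0711*I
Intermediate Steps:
K(Q) = Q^(3/2)
A = 0
w(z) = √(z^(5/2)) (w(z) = √(0 + z*z^(3/2)) = √(0 + z^(5/2)) = √(z^(5/2)))
(10*w(-1))*b(0) = (10*√((-1)^(5/2)))*1 = (10*√I)*1 = 10*√I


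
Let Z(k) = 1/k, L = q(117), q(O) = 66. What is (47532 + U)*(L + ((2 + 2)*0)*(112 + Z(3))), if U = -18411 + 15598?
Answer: 2951454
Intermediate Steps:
U = -2813
L = 66
(47532 + U)*(L + ((2 + 2)*0)*(112 + Z(3))) = (47532 - 2813)*(66 + ((2 + 2)*0)*(112 + 1/3)) = 44719*(66 + (4*0)*(112 + ⅓)) = 44719*(66 + 0*(337/3)) = 44719*(66 + 0) = 44719*66 = 2951454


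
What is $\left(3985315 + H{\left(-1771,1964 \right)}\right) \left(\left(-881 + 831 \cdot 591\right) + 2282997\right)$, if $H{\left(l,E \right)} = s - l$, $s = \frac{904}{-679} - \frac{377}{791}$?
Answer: $\frac{848380367736258837}{76727} \approx 1.1057 \cdot 10^{13}$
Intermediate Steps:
$s = - \frac{138721}{76727}$ ($s = 904 \left(- \frac{1}{679}\right) - \frac{377}{791} = - \frac{904}{679} - \frac{377}{791} = - \frac{138721}{76727} \approx -1.808$)
$H{\left(l,E \right)} = - \frac{138721}{76727} - l$
$\left(3985315 + H{\left(-1771,1964 \right)}\right) \left(\left(-881 + 831 \cdot 591\right) + 2282997\right) = \left(3985315 - - \frac{135744796}{76727}\right) \left(\left(-881 + 831 \cdot 591\right) + 2282997\right) = \left(3985315 + \left(- \frac{138721}{76727} + 1771\right)\right) \left(\left(-881 + 491121\right) + 2282997\right) = \left(3985315 + \frac{135744796}{76727}\right) \left(490240 + 2282997\right) = \frac{305917008801}{76727} \cdot 2773237 = \frac{848380367736258837}{76727}$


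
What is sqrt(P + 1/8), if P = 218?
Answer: sqrt(3490)/4 ≈ 14.769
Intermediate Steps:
sqrt(P + 1/8) = sqrt(218 + 1/8) = sqrt(1745/8) = sqrt(3490)/4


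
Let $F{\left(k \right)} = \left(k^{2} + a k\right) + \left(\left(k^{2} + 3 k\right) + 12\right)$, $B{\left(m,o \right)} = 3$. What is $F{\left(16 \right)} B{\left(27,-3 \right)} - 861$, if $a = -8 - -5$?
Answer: $711$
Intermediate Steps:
$a = -3$ ($a = -8 + 5 = -3$)
$F{\left(k \right)} = 12 + 2 k^{2}$ ($F{\left(k \right)} = \left(k^{2} - 3 k\right) + \left(\left(k^{2} + 3 k\right) + 12\right) = \left(k^{2} - 3 k\right) + \left(12 + k^{2} + 3 k\right) = 12 + 2 k^{2}$)
$F{\left(16 \right)} B{\left(27,-3 \right)} - 861 = \left(12 + 2 \cdot 16^{2}\right) 3 - 861 = \left(12 + 2 \cdot 256\right) 3 - 861 = \left(12 + 512\right) 3 - 861 = 524 \cdot 3 - 861 = 1572 - 861 = 711$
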